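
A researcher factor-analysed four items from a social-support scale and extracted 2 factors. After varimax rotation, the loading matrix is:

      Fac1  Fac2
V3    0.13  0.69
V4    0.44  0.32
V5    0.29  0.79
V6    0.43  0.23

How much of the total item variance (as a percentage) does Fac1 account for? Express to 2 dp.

SS loadings for Fac1 = 0.13² + 0.44² + 0.29² + 0.43² = 0.4795
With 4 standardized items, total variance = 4. Proportion = 0.4795/4 = 0.1199 → 11.99%.

11.99%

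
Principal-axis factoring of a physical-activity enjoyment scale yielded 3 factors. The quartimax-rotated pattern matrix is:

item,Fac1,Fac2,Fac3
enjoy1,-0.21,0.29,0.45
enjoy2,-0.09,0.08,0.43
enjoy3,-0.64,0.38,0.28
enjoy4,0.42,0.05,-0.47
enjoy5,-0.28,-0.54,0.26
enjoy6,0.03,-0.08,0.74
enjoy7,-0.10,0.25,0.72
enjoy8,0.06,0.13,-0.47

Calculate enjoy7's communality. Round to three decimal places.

h² = (-0.10)² + 0.25² + 0.72² = 0.0100 + 0.0625 + 0.5184 = 0.5909

0.591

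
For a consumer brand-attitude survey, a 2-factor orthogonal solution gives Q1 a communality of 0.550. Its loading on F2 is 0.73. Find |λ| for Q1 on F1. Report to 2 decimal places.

Under orthogonal rotation h² = Σλ², so λ_F1² = h² − (0.5329) = 0.550 − 0.5329 = 0.0171.
|λ| = √0.0171 = 0.1308.

0.13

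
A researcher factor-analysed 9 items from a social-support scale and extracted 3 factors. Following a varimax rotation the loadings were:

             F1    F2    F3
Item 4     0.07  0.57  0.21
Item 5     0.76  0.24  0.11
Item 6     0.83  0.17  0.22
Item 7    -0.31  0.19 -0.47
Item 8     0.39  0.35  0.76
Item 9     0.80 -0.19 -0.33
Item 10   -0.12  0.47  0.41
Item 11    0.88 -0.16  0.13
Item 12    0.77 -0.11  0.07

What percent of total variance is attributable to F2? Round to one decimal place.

SS loadings for F2 = 0.57² + 0.24² + 0.17² + 0.19² + 0.35² + (-0.19)² + 0.47² + (-0.16)² + (-0.11)² = 0.8647
With 9 standardized items, total variance = 9. Proportion = 0.8647/9 = 0.0961 → 9.61%.

9.6%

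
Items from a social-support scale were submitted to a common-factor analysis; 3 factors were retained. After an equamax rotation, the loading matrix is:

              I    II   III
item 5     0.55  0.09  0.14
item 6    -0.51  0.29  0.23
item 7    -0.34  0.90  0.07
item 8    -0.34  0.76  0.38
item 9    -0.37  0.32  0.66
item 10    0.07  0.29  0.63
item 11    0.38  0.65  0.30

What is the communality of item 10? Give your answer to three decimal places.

0.486

h² = 0.07² + 0.29² + 0.63² = 0.0049 + 0.0841 + 0.3969 = 0.4859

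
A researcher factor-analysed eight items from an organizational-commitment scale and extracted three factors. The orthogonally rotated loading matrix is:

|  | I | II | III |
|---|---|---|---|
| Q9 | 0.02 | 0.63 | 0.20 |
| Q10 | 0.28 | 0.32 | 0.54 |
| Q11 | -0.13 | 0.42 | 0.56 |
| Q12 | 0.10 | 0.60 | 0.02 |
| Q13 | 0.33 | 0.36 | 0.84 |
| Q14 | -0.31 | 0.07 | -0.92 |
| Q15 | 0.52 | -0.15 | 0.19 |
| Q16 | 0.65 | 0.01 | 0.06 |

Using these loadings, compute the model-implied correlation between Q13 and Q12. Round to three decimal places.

r̂ = Σ λ_i·λ_j across factors = (0.33)(0.10) + (0.36)(0.60) + (0.84)(0.02)
  = +0.0330 +0.2160 +0.0168 = 0.2658

0.266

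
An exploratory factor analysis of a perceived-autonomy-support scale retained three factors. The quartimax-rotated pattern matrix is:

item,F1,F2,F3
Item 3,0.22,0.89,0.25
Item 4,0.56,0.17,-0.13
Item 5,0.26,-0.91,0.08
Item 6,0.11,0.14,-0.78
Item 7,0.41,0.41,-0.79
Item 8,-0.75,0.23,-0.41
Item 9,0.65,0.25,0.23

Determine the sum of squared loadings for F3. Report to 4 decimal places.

SS loadings for F3 = 0.25² + (-0.13)² + 0.08² + (-0.78)² + (-0.79)² + (-0.41)² + 0.23² = 0.0625 + 0.0169 + 0.0064 + 0.6084 + 0.6241 + 0.1681 + 0.0529 = 1.5393

1.5393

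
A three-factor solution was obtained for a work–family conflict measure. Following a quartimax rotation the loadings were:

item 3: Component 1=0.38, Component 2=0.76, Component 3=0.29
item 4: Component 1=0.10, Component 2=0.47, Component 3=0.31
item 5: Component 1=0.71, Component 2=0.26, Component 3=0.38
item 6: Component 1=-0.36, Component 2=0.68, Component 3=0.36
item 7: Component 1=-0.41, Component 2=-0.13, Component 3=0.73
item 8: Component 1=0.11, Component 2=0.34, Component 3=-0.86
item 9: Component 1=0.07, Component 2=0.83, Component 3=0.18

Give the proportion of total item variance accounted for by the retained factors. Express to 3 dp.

0.697

SS loadings by factor: 0.9732, 2.1499, 1.7591; total = 4.8822.
Total variance with 7 standardized items is 7, so the solution explains 4.8822/7 = 0.6975.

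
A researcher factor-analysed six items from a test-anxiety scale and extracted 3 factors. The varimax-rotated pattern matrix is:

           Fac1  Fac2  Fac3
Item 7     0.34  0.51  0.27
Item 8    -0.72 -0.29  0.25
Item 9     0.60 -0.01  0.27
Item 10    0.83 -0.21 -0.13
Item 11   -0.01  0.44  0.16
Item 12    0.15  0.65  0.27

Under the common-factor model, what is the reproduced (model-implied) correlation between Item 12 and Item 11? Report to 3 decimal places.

0.328

r̂ = Σ λ_i·λ_j across factors = (0.15)(-0.01) + (0.65)(0.44) + (0.27)(0.16)
  = -0.0015 +0.2860 +0.0432 = 0.3277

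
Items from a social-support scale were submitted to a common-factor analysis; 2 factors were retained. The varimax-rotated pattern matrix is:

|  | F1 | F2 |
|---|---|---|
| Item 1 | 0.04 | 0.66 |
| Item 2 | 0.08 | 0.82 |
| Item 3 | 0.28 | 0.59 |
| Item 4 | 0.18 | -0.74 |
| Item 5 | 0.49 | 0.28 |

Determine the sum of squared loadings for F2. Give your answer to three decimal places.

SS loadings for F2 = 0.66² + 0.82² + 0.59² + (-0.74)² + 0.28² = 0.4356 + 0.6724 + 0.3481 + 0.5476 + 0.0784 = 2.0821

2.082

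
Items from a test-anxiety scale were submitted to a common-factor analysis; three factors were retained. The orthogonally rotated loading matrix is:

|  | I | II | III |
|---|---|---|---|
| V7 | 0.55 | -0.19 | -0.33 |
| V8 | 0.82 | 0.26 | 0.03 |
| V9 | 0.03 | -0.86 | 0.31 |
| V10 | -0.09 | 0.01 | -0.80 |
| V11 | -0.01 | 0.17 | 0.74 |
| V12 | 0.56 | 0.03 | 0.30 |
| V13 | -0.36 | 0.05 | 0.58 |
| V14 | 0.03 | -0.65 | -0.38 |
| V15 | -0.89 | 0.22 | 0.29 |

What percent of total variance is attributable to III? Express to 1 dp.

SS loadings for III = (-0.33)² + 0.03² + 0.31² + (-0.80)² + 0.74² + 0.30² + 0.58² + (-0.38)² + 0.29² = 2.0484
With 9 standardized items, total variance = 9. Proportion = 2.0484/9 = 0.2276 → 22.76%.

22.8%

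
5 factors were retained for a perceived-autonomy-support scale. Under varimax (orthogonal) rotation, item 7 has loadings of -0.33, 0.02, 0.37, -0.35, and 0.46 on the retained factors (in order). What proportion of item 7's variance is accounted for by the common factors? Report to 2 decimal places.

0.58

h² = (-0.33)² + 0.02² + 0.37² + (-0.35)² + 0.46² = 0.1089 + 0.0004 + 0.1369 + 0.1225 + 0.2116 = 0.5803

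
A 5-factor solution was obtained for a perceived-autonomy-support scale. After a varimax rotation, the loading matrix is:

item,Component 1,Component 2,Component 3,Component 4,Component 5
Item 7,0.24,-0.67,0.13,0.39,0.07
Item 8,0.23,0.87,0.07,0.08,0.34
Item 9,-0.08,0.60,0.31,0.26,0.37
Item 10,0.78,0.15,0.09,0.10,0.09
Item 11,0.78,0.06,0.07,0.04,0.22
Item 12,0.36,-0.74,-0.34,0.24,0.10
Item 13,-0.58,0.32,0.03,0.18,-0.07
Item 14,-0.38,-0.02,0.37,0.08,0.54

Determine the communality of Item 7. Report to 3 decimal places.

h² = 0.24² + (-0.67)² + 0.13² + 0.39² + 0.07² = 0.0576 + 0.4489 + 0.0169 + 0.1521 + 0.0049 = 0.6804

0.680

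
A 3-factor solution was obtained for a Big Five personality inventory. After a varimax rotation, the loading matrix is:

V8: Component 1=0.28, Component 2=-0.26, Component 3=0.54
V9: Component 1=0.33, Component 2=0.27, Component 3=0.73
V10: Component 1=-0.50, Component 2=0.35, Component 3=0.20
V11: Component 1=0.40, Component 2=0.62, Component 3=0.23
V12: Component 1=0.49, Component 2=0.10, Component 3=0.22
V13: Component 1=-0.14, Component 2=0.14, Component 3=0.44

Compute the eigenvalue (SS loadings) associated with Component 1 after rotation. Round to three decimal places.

0.857

SS loadings for Component 1 = 0.28² + 0.33² + (-0.50)² + 0.40² + 0.49² + (-0.14)² = 0.0784 + 0.1089 + 0.2500 + 0.1600 + 0.2401 + 0.0196 = 0.8570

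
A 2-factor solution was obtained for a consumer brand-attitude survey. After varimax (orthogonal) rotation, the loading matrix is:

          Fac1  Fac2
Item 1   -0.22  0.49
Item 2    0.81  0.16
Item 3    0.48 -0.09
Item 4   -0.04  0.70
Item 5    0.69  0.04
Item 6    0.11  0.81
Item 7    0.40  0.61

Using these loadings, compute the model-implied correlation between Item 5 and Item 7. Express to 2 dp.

0.30

r̂ = Σ λ_i·λ_j across factors = (0.69)(0.40) + (0.04)(0.61)
  = +0.2760 +0.0244 = 0.3004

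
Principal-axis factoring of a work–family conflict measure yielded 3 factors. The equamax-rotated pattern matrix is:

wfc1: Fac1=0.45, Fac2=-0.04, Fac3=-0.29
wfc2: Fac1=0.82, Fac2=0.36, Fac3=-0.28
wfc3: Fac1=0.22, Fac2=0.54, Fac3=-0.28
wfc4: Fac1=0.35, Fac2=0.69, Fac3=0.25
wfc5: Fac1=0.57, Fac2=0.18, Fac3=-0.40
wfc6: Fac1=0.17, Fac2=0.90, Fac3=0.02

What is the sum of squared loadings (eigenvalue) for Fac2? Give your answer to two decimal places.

1.74

SS loadings for Fac2 = (-0.04)² + 0.36² + 0.54² + 0.69² + 0.18² + 0.90² = 0.0016 + 0.1296 + 0.2916 + 0.4761 + 0.0324 + 0.8100 = 1.7413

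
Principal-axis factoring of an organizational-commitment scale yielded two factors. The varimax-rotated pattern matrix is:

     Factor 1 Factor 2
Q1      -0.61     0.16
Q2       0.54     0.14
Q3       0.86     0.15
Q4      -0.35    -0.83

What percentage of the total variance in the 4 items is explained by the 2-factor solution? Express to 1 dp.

SS loadings by factor: 1.5258, 0.7566; total = 2.2824.
Total variance with 4 standardized items is 4, so the solution explains 2.2824/4 = 0.5706 = 57.06%.

57.1%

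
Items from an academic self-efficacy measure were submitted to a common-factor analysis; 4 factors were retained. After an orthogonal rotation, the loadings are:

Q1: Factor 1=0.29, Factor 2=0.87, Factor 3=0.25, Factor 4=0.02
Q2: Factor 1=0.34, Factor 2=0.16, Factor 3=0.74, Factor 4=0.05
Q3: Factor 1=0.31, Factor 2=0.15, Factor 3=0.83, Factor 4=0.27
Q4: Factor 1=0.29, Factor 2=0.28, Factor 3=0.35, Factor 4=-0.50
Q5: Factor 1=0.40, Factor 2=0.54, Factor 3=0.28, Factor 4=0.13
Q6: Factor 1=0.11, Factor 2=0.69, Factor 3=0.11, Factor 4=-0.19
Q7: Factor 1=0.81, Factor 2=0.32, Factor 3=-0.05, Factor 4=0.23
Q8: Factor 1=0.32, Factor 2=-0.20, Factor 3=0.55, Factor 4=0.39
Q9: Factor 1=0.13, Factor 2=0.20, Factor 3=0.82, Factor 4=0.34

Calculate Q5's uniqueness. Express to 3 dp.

0.453

h² = 0.40² + 0.54² + 0.28² + 0.13² = 0.1600 + 0.2916 + 0.0784 + 0.0169 = 0.5469
Uniqueness u² = 1 − h² = 1 − 0.5469 = 0.4531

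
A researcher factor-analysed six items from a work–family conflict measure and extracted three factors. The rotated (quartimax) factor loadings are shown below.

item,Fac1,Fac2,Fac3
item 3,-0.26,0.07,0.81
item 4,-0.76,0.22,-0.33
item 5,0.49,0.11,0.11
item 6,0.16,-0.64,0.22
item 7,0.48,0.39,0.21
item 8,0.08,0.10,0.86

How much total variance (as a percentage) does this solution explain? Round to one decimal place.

SS loadings by factor: 1.1477, 0.6371, 1.6092; total = 3.3940.
Total variance with 6 standardized items is 6, so the solution explains 3.3940/6 = 0.5657 = 56.57%.

56.6%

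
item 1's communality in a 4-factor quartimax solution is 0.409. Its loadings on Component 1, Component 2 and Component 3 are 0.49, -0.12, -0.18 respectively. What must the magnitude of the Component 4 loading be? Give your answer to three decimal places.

0.349

Under orthogonal rotation h² = Σλ², so λ_Component 4² = h² − (0.2869) = 0.409 − 0.2869 = 0.1221.
|λ| = √0.1221 = 0.3494.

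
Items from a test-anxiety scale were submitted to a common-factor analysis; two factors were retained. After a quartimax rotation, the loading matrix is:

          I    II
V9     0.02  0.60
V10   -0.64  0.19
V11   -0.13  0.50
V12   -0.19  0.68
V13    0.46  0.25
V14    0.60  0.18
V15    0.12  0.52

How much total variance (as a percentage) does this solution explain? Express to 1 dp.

36.0%

SS loadings by factor: 1.0490, 1.4738; total = 2.5228.
Total variance with 7 standardized items is 7, so the solution explains 2.5228/7 = 0.3604 = 36.04%.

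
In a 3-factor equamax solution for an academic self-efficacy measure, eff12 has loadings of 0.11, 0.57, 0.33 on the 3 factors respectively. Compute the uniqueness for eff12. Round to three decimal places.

h² = 0.11² + 0.57² + 0.33² = 0.0121 + 0.3249 + 0.1089 = 0.4459
Uniqueness u² = 1 − h² = 1 − 0.4459 = 0.5541

0.554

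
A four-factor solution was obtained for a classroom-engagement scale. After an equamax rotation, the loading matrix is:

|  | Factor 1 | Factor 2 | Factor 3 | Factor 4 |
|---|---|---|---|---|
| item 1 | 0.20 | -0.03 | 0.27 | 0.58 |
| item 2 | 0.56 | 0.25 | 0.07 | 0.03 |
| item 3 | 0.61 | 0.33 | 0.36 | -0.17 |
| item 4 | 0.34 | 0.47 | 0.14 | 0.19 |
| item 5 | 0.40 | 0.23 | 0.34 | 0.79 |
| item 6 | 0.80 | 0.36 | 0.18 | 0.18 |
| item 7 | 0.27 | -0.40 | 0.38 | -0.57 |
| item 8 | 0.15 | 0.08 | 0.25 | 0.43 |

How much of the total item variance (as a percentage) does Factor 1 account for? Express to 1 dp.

SS loadings for Factor 1 = 0.20² + 0.56² + 0.61² + 0.34² + 0.40² + 0.80² + 0.27² + 0.15² = 1.7367
With 8 standardized items, total variance = 8. Proportion = 1.7367/8 = 0.2171 → 21.71%.

21.7%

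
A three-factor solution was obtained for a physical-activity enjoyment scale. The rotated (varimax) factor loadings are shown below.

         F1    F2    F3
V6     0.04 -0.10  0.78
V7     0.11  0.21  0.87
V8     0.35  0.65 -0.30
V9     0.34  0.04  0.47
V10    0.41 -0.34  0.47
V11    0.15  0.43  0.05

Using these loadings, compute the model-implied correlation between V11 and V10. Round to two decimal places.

-0.06

r̂ = Σ λ_i·λ_j across factors = (0.15)(0.41) + (0.43)(-0.34) + (0.05)(0.47)
  = +0.0615 -0.1462 +0.0235 = -0.0612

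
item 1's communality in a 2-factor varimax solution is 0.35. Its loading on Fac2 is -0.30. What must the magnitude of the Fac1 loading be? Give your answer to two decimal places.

0.51

Under orthogonal rotation h² = Σλ², so λ_Fac1² = h² − (0.0900) = 0.35 − 0.0900 = 0.2600.
|λ| = √0.2600 = 0.5099.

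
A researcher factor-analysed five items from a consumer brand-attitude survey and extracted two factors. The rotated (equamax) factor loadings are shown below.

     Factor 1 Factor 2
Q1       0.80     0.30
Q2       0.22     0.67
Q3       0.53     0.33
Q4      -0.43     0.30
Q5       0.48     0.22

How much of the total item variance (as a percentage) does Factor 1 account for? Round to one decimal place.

27.7%

SS loadings for Factor 1 = 0.80² + 0.22² + 0.53² + (-0.43)² + 0.48² = 1.3846
With 5 standardized items, total variance = 5. Proportion = 1.3846/5 = 0.2769 → 27.69%.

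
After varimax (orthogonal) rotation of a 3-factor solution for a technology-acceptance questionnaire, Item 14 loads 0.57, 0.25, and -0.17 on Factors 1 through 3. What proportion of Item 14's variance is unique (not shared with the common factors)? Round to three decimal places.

h² = 0.57² + 0.25² + (-0.17)² = 0.3249 + 0.0625 + 0.0289 = 0.4163
Uniqueness u² = 1 − h² = 1 − 0.4163 = 0.5837

0.584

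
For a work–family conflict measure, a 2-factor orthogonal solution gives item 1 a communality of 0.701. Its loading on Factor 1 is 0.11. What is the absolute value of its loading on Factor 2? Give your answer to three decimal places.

0.830

Under orthogonal rotation h² = Σλ², so λ_Factor 2² = h² − (0.0121) = 0.701 − 0.0121 = 0.6889.
|λ| = √0.6889 = 0.8300.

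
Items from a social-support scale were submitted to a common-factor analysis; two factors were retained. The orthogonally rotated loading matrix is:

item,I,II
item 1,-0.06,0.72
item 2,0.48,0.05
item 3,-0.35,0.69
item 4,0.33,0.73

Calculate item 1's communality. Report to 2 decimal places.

0.52

h² = (-0.06)² + 0.72² = 0.0036 + 0.5184 = 0.5220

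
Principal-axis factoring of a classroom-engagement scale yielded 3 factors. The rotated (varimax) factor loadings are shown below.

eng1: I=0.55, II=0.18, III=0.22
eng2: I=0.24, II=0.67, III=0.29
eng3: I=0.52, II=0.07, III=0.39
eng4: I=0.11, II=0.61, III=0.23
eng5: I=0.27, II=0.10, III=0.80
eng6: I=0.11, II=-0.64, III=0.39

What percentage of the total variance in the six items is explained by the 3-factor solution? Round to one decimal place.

52.3%

Communalities: 0.3833, 0.5906, 0.4274, 0.4371, 0.7229, 0.5738; Σh² = 3.1351.
Total variance with 6 standardized items is 6, so the solution explains 3.1351/6 = 0.5225 = 52.25%.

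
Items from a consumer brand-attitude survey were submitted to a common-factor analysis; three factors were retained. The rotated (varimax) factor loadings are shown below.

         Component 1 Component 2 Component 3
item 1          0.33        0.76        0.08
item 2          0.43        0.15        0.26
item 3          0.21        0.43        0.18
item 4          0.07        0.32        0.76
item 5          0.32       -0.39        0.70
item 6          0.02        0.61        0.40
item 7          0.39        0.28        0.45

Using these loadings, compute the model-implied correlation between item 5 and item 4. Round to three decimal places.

0.430

r̂ = Σ λ_i·λ_j across factors = (0.32)(0.07) + (-0.39)(0.32) + (0.70)(0.76)
  = +0.0224 -0.1248 +0.5320 = 0.4296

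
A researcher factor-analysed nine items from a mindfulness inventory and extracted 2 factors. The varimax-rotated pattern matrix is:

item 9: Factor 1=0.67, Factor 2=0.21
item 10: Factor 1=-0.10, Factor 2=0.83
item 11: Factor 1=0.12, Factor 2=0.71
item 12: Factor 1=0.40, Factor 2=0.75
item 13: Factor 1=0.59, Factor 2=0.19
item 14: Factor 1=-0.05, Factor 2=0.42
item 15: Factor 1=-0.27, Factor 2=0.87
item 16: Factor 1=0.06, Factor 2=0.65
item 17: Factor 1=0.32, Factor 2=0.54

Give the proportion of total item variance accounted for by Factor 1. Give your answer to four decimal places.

SS loadings for Factor 1 = 0.67² + (-0.10)² + 0.12² + 0.40² + 0.59² + (-0.05)² + (-0.27)² + 0.06² + 0.32² = 1.1628
Proportion of variance = 1.1628 / 9 = 0.1292.

0.1292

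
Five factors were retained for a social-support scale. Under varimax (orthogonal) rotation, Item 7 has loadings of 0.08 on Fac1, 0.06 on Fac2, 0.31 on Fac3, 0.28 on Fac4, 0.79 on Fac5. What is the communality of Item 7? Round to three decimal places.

h² = 0.08² + 0.06² + 0.31² + 0.28² + 0.79² = 0.0064 + 0.0036 + 0.0961 + 0.0784 + 0.6241 = 0.8086

0.809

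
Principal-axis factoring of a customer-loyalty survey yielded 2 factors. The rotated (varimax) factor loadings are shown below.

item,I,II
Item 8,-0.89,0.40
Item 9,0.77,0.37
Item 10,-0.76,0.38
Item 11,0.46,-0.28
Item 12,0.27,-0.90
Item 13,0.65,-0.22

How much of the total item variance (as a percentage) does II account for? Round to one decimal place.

23.0%

SS loadings for II = 0.40² + 0.37² + 0.38² + (-0.28)² + (-0.90)² + (-0.22)² = 1.3781
With 6 standardized items, total variance = 6. Proportion = 1.3781/6 = 0.2297 → 22.97%.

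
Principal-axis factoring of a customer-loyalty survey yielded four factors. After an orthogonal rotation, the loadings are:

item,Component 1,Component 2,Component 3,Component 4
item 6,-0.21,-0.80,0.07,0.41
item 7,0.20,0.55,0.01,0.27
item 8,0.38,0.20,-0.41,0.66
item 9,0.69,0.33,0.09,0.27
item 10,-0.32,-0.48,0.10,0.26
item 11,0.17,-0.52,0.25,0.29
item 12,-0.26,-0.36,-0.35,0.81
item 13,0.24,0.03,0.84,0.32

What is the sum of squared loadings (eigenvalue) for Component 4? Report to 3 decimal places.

SS loadings for Component 4 = 0.41² + 0.27² + 0.66² + 0.27² + 0.26² + 0.29² + 0.81² + 0.32² = 0.1681 + 0.0729 + 0.4356 + 0.0729 + 0.0676 + 0.0841 + 0.6561 + 0.1024 = 1.6597

1.660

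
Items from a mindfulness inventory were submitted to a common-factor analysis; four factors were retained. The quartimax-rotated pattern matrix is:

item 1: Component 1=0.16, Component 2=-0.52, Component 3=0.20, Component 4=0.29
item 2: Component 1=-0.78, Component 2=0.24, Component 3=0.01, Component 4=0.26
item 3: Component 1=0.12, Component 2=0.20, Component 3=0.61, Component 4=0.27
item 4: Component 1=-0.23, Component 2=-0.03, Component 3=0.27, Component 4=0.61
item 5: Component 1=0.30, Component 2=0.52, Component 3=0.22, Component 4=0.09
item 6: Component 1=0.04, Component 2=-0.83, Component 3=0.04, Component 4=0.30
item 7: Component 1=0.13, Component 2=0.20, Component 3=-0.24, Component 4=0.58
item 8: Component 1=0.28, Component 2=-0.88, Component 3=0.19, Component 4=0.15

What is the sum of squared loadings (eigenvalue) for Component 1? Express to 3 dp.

SS loadings for Component 1 = 0.16² + (-0.78)² + 0.12² + (-0.23)² + 0.30² + 0.04² + 0.13² + 0.28² = 0.0256 + 0.6084 + 0.0144 + 0.0529 + 0.0900 + 0.0016 + 0.0169 + 0.0784 = 0.8882

0.888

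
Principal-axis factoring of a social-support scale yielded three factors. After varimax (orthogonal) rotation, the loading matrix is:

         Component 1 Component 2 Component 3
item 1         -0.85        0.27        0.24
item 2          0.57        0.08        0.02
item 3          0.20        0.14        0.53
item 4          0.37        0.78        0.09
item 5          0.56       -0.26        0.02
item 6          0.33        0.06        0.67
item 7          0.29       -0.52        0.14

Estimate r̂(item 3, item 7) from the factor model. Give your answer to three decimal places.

0.059

r̂ = Σ λ_i·λ_j across factors = (0.20)(0.29) + (0.14)(-0.52) + (0.53)(0.14)
  = +0.0580 -0.0728 +0.0742 = 0.0594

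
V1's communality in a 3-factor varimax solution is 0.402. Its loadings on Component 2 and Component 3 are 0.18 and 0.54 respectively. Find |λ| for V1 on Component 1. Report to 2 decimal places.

Under orthogonal rotation h² = Σλ², so λ_Component 1² = h² − (0.3240) = 0.402 − 0.3240 = 0.0780.
|λ| = √0.0780 = 0.2793.

0.28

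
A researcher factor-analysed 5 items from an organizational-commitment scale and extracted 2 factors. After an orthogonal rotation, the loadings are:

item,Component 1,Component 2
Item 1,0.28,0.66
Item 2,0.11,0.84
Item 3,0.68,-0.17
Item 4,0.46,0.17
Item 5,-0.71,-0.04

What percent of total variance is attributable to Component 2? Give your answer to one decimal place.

SS loadings for Component 2 = 0.66² + 0.84² + (-0.17)² + 0.17² + (-0.04)² = 1.2006
With 5 standardized items, total variance = 5. Proportion = 1.2006/5 = 0.2401 → 24.01%.

24.0%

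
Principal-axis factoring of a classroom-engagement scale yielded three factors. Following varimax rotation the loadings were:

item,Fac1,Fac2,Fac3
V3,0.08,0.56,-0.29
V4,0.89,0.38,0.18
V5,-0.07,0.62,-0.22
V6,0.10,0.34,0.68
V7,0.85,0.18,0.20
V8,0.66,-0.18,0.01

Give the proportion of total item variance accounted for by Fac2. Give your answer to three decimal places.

SS loadings for Fac2 = 0.56² + 0.38² + 0.62² + 0.34² + 0.18² + (-0.18)² = 1.0228
Proportion of variance = 1.0228 / 6 = 0.1705.

0.170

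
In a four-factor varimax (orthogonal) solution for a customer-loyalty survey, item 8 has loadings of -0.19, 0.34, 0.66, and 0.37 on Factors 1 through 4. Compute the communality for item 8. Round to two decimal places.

h² = (-0.19)² + 0.34² + 0.66² + 0.37² = 0.0361 + 0.1156 + 0.4356 + 0.1369 = 0.7242

0.72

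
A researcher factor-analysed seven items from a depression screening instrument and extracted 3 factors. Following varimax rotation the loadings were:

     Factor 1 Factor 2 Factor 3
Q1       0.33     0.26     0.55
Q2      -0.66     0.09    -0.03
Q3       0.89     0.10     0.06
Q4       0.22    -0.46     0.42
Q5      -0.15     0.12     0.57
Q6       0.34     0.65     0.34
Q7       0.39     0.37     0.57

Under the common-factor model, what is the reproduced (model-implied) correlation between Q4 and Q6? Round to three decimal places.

r̂ = Σ λ_i·λ_j across factors = (0.22)(0.34) + (-0.46)(0.65) + (0.42)(0.34)
  = +0.0748 -0.2990 +0.1428 = -0.0814

-0.081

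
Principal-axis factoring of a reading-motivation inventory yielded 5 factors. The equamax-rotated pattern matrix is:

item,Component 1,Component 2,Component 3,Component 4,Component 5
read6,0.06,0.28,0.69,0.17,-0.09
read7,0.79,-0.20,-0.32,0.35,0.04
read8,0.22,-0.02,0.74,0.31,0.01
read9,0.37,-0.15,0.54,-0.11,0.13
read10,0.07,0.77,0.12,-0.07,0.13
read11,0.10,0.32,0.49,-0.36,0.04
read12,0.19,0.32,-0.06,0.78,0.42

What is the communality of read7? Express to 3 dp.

0.891

h² = 0.79² + (-0.20)² + (-0.32)² + 0.35² + 0.04² = 0.6241 + 0.0400 + 0.1024 + 0.1225 + 0.0016 = 0.8906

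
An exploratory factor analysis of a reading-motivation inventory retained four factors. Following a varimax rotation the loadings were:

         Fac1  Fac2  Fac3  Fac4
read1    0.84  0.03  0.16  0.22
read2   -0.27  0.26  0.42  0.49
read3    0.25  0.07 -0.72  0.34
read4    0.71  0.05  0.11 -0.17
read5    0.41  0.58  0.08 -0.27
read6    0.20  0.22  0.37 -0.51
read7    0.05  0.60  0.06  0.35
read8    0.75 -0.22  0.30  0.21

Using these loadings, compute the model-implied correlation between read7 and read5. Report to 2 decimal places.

r̂ = Σ λ_i·λ_j across factors = (0.05)(0.41) + (0.60)(0.58) + (0.06)(0.08) + (0.35)(-0.27)
  = +0.0205 +0.3480 +0.0048 -0.0945 = 0.2788

0.28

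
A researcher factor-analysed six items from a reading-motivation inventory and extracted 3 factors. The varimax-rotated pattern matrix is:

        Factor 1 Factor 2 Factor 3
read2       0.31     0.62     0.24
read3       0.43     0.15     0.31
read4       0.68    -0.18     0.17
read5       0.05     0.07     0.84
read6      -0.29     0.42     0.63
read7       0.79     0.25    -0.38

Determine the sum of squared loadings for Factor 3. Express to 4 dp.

SS loadings for Factor 3 = 0.24² + 0.31² + 0.17² + 0.84² + 0.63² + (-0.38)² = 0.0576 + 0.0961 + 0.0289 + 0.7056 + 0.3969 + 0.1444 = 1.4295

1.4295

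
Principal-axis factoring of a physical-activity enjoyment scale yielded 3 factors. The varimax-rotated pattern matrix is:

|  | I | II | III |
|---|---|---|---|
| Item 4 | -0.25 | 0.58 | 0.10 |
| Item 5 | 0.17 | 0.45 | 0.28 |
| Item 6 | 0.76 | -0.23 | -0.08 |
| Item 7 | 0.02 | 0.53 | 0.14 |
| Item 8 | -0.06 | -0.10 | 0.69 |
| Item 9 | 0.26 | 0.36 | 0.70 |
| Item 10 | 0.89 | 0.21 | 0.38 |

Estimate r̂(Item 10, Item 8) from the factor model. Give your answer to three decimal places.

0.188

r̂ = Σ λ_i·λ_j across factors = (0.89)(-0.06) + (0.21)(-0.10) + (0.38)(0.69)
  = -0.0534 -0.0210 +0.2622 = 0.1878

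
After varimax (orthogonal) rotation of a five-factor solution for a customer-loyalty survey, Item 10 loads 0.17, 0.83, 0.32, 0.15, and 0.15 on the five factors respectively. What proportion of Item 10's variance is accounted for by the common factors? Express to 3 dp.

0.865

h² = 0.17² + 0.83² + 0.32² + 0.15² + 0.15² = 0.0289 + 0.6889 + 0.1024 + 0.0225 + 0.0225 = 0.8652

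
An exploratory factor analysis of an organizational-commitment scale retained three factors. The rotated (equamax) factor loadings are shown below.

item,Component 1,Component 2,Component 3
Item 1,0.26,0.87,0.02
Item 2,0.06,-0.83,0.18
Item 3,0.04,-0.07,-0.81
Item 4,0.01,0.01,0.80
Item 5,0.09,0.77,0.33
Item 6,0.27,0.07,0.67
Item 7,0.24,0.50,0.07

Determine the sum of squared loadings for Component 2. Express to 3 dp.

SS loadings for Component 2 = 0.87² + (-0.83)² + (-0.07)² + 0.01² + 0.77² + 0.07² + 0.50² = 0.7569 + 0.6889 + 0.0049 + 0.0001 + 0.5929 + 0.0049 + 0.2500 = 2.2986

2.299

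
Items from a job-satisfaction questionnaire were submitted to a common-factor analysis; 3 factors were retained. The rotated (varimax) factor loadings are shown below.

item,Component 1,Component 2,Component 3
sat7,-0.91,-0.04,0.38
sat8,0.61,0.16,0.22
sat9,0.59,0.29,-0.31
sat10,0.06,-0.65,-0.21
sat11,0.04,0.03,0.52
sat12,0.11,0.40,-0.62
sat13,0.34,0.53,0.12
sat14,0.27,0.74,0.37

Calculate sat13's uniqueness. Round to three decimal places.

0.589

h² = 0.34² + 0.53² + 0.12² = 0.1156 + 0.2809 + 0.0144 = 0.4109
Uniqueness u² = 1 − h² = 1 − 0.4109 = 0.5891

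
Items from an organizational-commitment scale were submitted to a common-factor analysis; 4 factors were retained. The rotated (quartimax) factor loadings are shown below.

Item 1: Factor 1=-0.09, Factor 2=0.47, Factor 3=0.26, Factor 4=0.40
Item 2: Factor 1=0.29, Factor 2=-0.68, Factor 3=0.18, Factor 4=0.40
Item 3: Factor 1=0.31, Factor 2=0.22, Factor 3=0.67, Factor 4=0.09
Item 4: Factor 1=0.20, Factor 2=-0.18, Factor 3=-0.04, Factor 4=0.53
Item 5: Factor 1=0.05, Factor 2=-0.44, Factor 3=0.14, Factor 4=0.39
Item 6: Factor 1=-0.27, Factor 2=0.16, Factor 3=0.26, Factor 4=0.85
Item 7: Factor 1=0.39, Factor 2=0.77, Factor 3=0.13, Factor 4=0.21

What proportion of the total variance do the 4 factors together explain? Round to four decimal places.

SS loadings by factor: 0.4558, 1.5762, 0.6546, 1.5277; total = 4.2143.
Total variance with 7 standardized items is 7, so the solution explains 4.2143/7 = 0.6020.

0.6020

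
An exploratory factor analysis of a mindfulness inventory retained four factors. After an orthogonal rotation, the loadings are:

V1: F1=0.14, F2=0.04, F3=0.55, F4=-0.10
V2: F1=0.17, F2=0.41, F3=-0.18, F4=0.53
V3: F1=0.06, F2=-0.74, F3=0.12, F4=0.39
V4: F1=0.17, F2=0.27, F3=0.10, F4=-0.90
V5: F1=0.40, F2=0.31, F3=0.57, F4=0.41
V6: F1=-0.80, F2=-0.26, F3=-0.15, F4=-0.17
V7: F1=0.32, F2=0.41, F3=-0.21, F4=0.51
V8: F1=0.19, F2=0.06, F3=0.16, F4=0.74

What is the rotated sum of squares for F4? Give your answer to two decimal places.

2.26

SS loadings for F4 = (-0.10)² + 0.53² + 0.39² + (-0.90)² + 0.41² + (-0.17)² + 0.51² + 0.74² = 0.0100 + 0.2809 + 0.1521 + 0.8100 + 0.1681 + 0.0289 + 0.2601 + 0.5476 = 2.2577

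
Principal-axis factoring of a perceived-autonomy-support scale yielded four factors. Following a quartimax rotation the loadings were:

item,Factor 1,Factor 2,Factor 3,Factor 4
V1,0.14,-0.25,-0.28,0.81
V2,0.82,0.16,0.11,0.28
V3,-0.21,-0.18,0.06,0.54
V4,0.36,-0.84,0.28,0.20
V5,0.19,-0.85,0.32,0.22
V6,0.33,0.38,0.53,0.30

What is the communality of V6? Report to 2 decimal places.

0.62

h² = 0.33² + 0.38² + 0.53² + 0.30² = 0.1089 + 0.1444 + 0.2809 + 0.0900 = 0.6242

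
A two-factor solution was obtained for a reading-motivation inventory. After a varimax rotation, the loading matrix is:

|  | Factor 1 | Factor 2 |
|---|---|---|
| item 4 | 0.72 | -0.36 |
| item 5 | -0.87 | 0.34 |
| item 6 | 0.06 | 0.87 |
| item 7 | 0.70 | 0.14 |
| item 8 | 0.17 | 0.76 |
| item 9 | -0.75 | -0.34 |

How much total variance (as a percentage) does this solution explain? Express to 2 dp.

Communalities: 0.6480, 0.8725, 0.7605, 0.5096, 0.6065, 0.6781; Σh² = 4.0752.
Total variance with 6 standardized items is 6, so the solution explains 4.0752/6 = 0.6792 = 67.92%.

67.92%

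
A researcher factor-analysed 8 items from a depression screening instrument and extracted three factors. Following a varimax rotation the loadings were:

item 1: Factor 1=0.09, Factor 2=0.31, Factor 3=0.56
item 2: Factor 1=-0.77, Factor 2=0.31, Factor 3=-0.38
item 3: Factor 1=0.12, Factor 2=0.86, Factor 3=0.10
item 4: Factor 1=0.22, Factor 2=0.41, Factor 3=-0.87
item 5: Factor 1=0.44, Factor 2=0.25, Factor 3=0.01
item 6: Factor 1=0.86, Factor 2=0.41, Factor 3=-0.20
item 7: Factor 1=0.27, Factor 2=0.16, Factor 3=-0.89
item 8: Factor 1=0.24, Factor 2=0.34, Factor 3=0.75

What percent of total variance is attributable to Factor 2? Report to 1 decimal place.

18.4%

SS loadings for Factor 2 = 0.31² + 0.31² + 0.86² + 0.41² + 0.25² + 0.41² + 0.16² + 0.34² = 1.4717
With 8 standardized items, total variance = 8. Proportion = 1.4717/8 = 0.1840 → 18.40%.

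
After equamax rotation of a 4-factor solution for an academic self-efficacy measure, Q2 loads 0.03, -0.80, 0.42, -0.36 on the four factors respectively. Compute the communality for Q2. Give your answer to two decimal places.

0.95

h² = 0.03² + (-0.80)² + 0.42² + (-0.36)² = 0.0009 + 0.6400 + 0.1764 + 0.1296 = 0.9469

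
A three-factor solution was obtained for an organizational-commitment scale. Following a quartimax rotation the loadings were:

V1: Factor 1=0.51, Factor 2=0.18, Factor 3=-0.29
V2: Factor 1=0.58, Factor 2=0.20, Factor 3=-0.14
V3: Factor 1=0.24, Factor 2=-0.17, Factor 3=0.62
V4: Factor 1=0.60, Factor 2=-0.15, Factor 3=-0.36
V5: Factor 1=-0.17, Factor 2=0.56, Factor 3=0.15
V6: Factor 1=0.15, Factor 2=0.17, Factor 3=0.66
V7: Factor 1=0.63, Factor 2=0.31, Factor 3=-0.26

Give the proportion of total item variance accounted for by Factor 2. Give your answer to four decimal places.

SS loadings for Factor 2 = 0.18² + 0.20² + (-0.17)² + (-0.15)² + 0.56² + 0.17² + 0.31² = 0.5624
Proportion of variance = 0.5624 / 7 = 0.0803.

0.0803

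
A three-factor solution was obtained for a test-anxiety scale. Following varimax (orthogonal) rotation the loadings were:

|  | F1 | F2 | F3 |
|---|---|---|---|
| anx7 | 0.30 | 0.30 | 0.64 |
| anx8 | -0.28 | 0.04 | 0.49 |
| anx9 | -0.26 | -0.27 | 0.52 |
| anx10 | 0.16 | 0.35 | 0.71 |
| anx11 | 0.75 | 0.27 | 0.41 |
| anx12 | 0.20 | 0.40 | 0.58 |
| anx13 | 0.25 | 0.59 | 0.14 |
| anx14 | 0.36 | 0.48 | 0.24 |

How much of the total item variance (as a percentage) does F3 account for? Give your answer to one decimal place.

SS loadings for F3 = 0.64² + 0.49² + 0.52² + 0.71² + 0.41² + 0.58² + 0.14² + 0.24² = 2.0059
With 8 standardized items, total variance = 8. Proportion = 2.0059/8 = 0.2507 → 25.07%.

25.1%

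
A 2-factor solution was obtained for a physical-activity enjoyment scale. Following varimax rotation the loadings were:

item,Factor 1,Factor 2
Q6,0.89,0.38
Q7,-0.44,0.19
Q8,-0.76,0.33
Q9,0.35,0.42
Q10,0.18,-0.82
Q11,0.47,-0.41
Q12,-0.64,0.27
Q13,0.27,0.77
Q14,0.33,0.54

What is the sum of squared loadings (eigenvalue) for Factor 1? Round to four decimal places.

SS loadings for Factor 1 = 0.89² + (-0.44)² + (-0.76)² + 0.35² + 0.18² + 0.47² + (-0.64)² + 0.27² + 0.33² = 0.7921 + 0.1936 + 0.5776 + 0.1225 + 0.0324 + 0.2209 + 0.4096 + 0.0729 + 0.1089 = 2.5305

2.5305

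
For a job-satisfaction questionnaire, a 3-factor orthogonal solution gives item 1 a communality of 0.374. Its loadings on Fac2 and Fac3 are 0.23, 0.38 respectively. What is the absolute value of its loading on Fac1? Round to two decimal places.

0.42

Under orthogonal rotation h² = Σλ², so λ_Fac1² = h² − (0.1973) = 0.374 − 0.1973 = 0.1767.
|λ| = √0.1767 = 0.4204.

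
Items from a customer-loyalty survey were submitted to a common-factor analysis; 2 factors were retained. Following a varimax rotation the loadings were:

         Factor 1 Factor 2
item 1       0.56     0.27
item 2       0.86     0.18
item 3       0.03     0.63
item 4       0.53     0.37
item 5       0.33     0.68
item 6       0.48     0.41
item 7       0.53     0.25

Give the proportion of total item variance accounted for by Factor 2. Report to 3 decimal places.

0.190

SS loadings for Factor 2 = 0.27² + 0.18² + 0.63² + 0.37² + 0.68² + 0.41² + 0.25² = 1.3321
Proportion of variance = 1.3321 / 7 = 0.1903.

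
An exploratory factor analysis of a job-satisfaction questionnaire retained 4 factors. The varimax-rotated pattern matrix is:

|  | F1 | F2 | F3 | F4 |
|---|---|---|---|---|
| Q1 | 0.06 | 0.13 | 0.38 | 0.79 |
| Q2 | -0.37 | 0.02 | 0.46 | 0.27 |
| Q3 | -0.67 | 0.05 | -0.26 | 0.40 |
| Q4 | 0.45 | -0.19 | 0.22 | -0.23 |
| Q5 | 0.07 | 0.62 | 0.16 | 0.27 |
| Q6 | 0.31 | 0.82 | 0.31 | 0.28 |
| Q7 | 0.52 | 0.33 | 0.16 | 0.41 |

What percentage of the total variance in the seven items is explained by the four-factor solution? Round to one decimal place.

60.5%

SS loadings by factor: 1.1633, 1.2216, 0.6193, 1.2293; total = 4.2335.
Total variance with 7 standardized items is 7, so the solution explains 4.2335/7 = 0.6048 = 60.48%.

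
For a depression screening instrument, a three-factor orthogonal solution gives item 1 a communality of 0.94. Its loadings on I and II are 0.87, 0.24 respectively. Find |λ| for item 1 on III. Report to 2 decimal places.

Under orthogonal rotation h² = Σλ², so λ_III² = h² − (0.8145) = 0.94 − 0.8145 = 0.1255.
|λ| = √0.1255 = 0.3543.

0.35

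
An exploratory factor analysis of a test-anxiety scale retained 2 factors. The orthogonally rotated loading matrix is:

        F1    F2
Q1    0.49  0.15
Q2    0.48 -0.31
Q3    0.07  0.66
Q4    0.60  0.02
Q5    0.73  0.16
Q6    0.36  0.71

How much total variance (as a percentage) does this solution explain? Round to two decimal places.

43.04%

Communalities: 0.2626, 0.3265, 0.4405, 0.3604, 0.5585, 0.6337; Σh² = 2.5822.
Total variance with 6 standardized items is 6, so the solution explains 2.5822/6 = 0.4304 = 43.04%.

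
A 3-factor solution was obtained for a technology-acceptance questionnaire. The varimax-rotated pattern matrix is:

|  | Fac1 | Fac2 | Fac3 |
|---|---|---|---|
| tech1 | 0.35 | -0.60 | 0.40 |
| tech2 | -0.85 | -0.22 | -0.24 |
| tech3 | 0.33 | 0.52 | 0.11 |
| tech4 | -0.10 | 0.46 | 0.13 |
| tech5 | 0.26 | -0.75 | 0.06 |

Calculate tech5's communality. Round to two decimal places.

h² = 0.26² + (-0.75)² + 0.06² = 0.0676 + 0.5625 + 0.0036 = 0.6337

0.63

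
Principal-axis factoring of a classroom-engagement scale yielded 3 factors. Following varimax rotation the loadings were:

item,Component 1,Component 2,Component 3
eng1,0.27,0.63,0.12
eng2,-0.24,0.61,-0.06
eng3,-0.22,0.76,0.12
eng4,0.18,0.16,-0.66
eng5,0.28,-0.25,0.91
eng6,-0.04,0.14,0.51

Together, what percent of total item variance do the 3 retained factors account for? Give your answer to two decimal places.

SS loadings by factor: 0.2913, 1.4543, 1.5562; total = 3.3018.
Total variance with 6 standardized items is 6, so the solution explains 3.3018/6 = 0.5503 = 55.03%.

55.03%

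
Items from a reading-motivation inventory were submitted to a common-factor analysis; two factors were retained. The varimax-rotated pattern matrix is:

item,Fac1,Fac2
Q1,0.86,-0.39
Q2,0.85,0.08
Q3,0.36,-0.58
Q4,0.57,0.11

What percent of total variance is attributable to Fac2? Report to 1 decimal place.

SS loadings for Fac2 = (-0.39)² + 0.08² + (-0.58)² + 0.11² = 0.5070
With 4 standardized items, total variance = 4. Proportion = 0.5070/4 = 0.1268 → 12.68%.

12.7%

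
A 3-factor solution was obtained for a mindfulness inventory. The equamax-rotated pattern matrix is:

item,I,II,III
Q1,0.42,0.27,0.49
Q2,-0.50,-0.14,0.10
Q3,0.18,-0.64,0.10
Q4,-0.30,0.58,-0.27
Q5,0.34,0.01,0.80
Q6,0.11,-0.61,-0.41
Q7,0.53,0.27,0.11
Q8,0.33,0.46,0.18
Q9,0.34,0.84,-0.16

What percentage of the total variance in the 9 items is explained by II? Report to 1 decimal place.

SS loadings for II = 0.27² + (-0.14)² + (-0.64)² + 0.58² + 0.01² + (-0.61)² + 0.27² + 0.46² + 0.84² = 2.2008
With 9 standardized items, total variance = 9. Proportion = 2.2008/9 = 0.2445 → 24.45%.

24.5%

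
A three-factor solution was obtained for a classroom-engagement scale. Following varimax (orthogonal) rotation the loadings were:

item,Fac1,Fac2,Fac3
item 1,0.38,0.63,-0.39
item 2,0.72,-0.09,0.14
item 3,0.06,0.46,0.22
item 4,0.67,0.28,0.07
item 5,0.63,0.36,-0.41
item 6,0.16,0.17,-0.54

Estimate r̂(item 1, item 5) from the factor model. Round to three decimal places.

r̂ = Σ λ_i·λ_j across factors = (0.38)(0.63) + (0.63)(0.36) + (-0.39)(-0.41)
  = +0.2394 +0.2268 +0.1599 = 0.6261

0.626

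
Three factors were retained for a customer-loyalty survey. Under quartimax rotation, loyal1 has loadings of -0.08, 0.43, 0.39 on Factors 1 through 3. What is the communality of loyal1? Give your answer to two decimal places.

h² = (-0.08)² + 0.43² + 0.39² = 0.0064 + 0.1849 + 0.1521 = 0.3434

0.34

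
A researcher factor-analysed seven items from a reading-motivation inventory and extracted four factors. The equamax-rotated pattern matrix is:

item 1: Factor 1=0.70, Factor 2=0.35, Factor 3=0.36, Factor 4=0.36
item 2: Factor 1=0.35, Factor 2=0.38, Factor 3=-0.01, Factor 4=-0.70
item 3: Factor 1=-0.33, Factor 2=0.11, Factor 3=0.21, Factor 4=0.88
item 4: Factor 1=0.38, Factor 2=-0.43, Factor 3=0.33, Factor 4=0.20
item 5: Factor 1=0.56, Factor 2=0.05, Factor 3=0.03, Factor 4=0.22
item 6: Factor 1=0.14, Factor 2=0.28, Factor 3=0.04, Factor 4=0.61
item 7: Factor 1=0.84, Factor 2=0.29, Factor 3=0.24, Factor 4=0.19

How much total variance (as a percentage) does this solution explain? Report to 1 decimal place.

68.1%

Communalities: 0.8717, 0.7570, 0.9395, 0.4782, 0.3654, 0.4717, 0.8834; Σh² = 4.7669.
Total variance with 7 standardized items is 7, so the solution explains 4.7669/7 = 0.6810 = 68.10%.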